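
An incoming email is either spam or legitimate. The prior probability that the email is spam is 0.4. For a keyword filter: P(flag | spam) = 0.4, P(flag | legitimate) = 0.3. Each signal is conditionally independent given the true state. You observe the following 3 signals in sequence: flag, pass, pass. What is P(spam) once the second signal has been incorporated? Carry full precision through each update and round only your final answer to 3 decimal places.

After 'flag': P(spam) = 0.4·0.4000 / (0.4·0.4000 + 0.3·0.6000) ≈ 0.4706
After 'pass': P(spam) = 0.6·0.4706 / (0.6·0.4706 + 0.7·0.5294) ≈ 0.4324

0.432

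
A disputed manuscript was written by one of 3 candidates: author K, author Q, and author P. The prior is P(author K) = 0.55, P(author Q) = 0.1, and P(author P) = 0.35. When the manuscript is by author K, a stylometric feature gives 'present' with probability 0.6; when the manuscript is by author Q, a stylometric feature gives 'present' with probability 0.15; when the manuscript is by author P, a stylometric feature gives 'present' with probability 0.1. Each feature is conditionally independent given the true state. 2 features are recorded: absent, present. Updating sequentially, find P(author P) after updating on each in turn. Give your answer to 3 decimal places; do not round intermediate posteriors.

Apply Bayes' rule sequentially, carrying P(author P) forward.
After 'absent': normaliser = 0.4·0.5500 + 0.85·0.1000 + 0.9·0.3500; P(author K) ≈ 0.3548, P(author Q) ≈ 0.1371, P(author P) ≈ 0.5081
After 'present': normaliser = 0.6·0.3548 + 0.15·0.1371 + 0.1·0.5081; P(author K) ≈ 0.7489, P(author Q) ≈ 0.0723, P(author P) ≈ 0.1787

0.179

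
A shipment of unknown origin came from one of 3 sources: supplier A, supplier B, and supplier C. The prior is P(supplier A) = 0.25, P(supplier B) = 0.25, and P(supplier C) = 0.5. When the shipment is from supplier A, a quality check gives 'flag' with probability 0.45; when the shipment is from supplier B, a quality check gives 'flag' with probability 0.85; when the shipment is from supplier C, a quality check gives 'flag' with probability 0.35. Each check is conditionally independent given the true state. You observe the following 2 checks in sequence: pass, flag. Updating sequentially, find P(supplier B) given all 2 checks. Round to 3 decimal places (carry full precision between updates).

0.154

After 'pass': normaliser = 0.55·0.2500 + 0.15·0.2500 + 0.65·0.5000; P(supplier A) ≈ 0.2750, P(supplier B) ≈ 0.0750, P(supplier C) ≈ 0.6500
After 'flag': normaliser = 0.45·0.2750 + 0.85·0.0750 + 0.35·0.6500; P(supplier A) ≈ 0.2982, P(supplier B) ≈ 0.1536, P(supplier C) ≈ 0.5482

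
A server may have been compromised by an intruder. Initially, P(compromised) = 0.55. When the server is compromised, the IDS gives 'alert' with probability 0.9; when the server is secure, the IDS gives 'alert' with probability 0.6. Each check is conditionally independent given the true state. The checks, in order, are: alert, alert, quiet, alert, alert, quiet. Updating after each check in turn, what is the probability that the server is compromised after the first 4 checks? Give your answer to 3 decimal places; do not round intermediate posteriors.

0.508

After 'alert': P(compromised) = 0.9·0.5500 / (0.9·0.5500 + 0.6·0.4500) ≈ 0.6471
After 'alert': P(compromised) = 0.9·0.6471 / (0.9·0.6471 + 0.6·0.3529) ≈ 0.7333
After 'quiet': P(compromised) = 0.1·0.7333 / (0.1·0.7333 + 0.4·0.2667) ≈ 0.4074
After 'alert': P(compromised) = 0.9·0.4074 / (0.9·0.4074 + 0.6·0.5926) ≈ 0.5077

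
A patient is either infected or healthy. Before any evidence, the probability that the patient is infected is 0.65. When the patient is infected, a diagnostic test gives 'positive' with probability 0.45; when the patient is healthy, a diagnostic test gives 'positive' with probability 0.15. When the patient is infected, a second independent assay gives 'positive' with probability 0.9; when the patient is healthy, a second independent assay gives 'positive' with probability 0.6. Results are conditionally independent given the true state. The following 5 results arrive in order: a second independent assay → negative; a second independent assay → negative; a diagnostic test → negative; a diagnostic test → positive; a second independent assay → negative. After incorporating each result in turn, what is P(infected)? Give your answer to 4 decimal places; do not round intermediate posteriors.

Apply Bayes' rule sequentially, carrying P(infected) forward.
After a second independent assay='negative': P(infected) = 0.1·0.6500 / (0.1·0.6500 + 0.4·0.3500) ≈ 0.3171
After a second independent assay='negative': P(infected) = 0.1·0.3171 / (0.1·0.3171 + 0.4·0.6829) ≈ 0.1040
After a diagnostic test='negative': P(infected) = 0.55·0.1040 / (0.55·0.1040 + 0.85·0.8960) ≈ 0.0699
After a diagnostic test='positive': P(infected) = 0.45·0.0699 / (0.45·0.0699 + 0.15·0.9301) ≈ 0.1839
After a second independent assay='negative': P(infected) = 0.1·0.1839 / (0.1·0.1839 + 0.4·0.8161) ≈ 0.0533

0.0533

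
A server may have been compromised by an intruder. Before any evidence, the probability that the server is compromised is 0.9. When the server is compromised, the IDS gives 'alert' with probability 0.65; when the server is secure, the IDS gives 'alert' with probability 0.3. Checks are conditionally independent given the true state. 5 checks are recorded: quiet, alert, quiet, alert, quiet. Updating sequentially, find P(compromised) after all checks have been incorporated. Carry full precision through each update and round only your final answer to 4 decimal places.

0.8408

After 'quiet': P(compromised) = 0.35·0.9000 / (0.35·0.9000 + 0.7·0.1000) ≈ 0.8182
After 'alert': P(compromised) = 0.65·0.8182 / (0.65·0.8182 + 0.3·0.1818) ≈ 0.9070
After 'quiet': P(compromised) = 0.35·0.9070 / (0.35·0.9070 + 0.7·0.0930) ≈ 0.8298
After 'alert': P(compromised) = 0.65·0.8298 / (0.65·0.8298 + 0.3·0.1702) ≈ 0.9135
After 'quiet': P(compromised) = 0.35·0.9135 / (0.35·0.9135 + 0.7·0.0865) ≈ 0.8408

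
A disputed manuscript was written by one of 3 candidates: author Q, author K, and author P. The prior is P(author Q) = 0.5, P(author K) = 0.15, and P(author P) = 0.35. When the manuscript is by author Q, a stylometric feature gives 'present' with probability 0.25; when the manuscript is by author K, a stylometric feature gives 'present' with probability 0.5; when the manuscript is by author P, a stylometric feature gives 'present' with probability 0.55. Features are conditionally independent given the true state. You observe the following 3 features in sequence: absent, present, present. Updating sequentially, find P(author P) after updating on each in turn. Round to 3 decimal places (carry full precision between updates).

Apply Bayes' rule sequentially, carrying P(author P) forward.
After 'absent': normaliser = 0.75·0.5000 + 0.5·0.1500 + 0.45·0.3500; P(author Q) ≈ 0.6173, P(author K) ≈ 0.1235, P(author P) ≈ 0.2593
After 'present': normaliser = 0.25·0.6173 + 0.5·0.1235 + 0.55·0.2593; P(author Q) ≈ 0.4303, P(author K) ≈ 0.1721, P(author P) ≈ 0.3976
After 'present': normaliser = 0.25·0.4303 + 0.5·0.1721 + 0.55·0.3976; P(author Q) ≈ 0.2609, P(author K) ≈ 0.2087, P(author P) ≈ 0.5304

0.530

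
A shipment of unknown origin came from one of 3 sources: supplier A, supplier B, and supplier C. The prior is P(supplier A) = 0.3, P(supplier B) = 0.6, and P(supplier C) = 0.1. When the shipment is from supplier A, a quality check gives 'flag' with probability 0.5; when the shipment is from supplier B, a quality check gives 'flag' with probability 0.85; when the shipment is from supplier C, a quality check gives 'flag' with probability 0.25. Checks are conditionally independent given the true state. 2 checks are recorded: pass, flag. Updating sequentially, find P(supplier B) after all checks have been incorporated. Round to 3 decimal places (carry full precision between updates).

After 'pass': normaliser = 0.5·0.3000 + 0.15·0.6000 + 0.75·0.1000; P(supplier A) ≈ 0.4762, P(supplier B) ≈ 0.2857, P(supplier C) ≈ 0.2381
After 'flag': normaliser = 0.5·0.4762 + 0.85·0.2857 + 0.25·0.2381; P(supplier A) ≈ 0.4405, P(supplier B) ≈ 0.4493, P(supplier C) ≈ 0.1101

0.449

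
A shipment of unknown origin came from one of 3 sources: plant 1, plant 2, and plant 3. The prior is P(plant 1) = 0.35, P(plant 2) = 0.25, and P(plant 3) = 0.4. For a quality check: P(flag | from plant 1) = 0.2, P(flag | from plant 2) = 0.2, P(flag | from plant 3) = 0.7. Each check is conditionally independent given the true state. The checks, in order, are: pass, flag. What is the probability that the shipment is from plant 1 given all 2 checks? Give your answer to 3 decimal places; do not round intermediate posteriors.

0.311

After 'pass': normaliser = 0.8·0.3500 + 0.8·0.2500 + 0.3·0.4000; P(plant 1) ≈ 0.4667, P(plant 2) ≈ 0.3333, P(plant 3) ≈ 0.2000
After 'flag': normaliser = 0.2·0.4667 + 0.2·0.3333 + 0.7·0.2000; P(plant 1) ≈ 0.3111, P(plant 2) ≈ 0.2222, P(plant 3) ≈ 0.4667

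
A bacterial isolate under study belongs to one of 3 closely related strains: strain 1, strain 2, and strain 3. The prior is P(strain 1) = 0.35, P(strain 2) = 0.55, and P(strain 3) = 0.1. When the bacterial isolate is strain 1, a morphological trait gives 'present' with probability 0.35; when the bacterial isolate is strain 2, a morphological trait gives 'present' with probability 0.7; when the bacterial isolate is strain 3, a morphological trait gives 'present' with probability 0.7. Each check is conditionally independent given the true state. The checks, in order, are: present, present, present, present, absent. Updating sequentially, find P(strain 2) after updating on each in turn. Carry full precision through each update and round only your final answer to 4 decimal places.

0.7886

After 'present': normaliser = 0.35·0.3500 + 0.7·0.5500 + 0.7·0.1000; P(strain 1) ≈ 0.2121, P(strain 2) ≈ 0.6667, P(strain 3) ≈ 0.1212
After 'present': normaliser = 0.35·0.2121 + 0.7·0.6667 + 0.7·0.1212; P(strain 1) ≈ 0.1186, P(strain 2) ≈ 0.7458, P(strain 3) ≈ 0.1356
After 'present': normaliser = 0.35·0.1186 + 0.7·0.7458 + 0.7·0.1356; P(strain 1) ≈ 0.0631, P(strain 2) ≈ 0.7928, P(strain 3) ≈ 0.1441
After 'present': normaliser = 0.35·0.0631 + 0.7·0.7928 + 0.7·0.1441; P(strain 1) ≈ 0.0326, P(strain 2) ≈ 0.8186, P(strain 3) ≈ 0.1488
After 'absent': normaliser = 0.65·0.0326 + 0.3·0.8186 + 0.3·0.1488; P(strain 1) ≈ 0.0680, P(strain 2) ≈ 0.7886, P(strain 3) ≈ 0.1434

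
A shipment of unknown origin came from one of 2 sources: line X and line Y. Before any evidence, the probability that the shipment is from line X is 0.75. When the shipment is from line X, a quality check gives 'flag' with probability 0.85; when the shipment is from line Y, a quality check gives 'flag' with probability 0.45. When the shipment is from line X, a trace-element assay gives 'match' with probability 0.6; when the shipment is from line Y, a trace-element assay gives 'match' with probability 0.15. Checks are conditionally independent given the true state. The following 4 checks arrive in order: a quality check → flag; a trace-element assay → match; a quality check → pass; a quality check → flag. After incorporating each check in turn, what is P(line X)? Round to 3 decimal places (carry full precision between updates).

After a quality check='flag': P(line X) = 0.85·0.7500 / (0.85·0.7500 + 0.45·0.2500) ≈ 0.8500
After a trace-element assay='match': P(line X) = 0.6·0.8500 / (0.6·0.8500 + 0.15·0.1500) ≈ 0.9577
After a quality check='pass': P(line X) = 0.15·0.9577 / (0.15·0.9577 + 0.55·0.0423) ≈ 0.8608
After a quality check='flag': P(line X) = 0.85·0.8608 / (0.85·0.8608 + 0.45·0.1392) ≈ 0.9211

0.921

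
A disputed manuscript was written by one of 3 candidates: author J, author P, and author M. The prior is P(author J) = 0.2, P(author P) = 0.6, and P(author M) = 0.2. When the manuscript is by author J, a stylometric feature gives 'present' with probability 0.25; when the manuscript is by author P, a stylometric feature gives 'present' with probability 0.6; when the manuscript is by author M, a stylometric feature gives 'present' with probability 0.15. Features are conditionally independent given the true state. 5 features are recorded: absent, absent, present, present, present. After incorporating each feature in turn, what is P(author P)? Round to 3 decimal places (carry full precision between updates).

0.902

After 'absent': normaliser = 0.75·0.2000 + 0.4·0.6000 + 0.85·0.2000; P(author J) ≈ 0.2679, P(author P) ≈ 0.4286, P(author M) ≈ 0.3036
After 'absent': normaliser = 0.75·0.2679 + 0.4·0.4286 + 0.85·0.3036; P(author J) ≈ 0.3187, P(author P) ≈ 0.2720, P(author M) ≈ 0.4093
After 'present': normaliser = 0.25·0.3187 + 0.6·0.2720 + 0.15·0.4093; P(author J) ≈ 0.2619, P(author P) ≈ 0.5363, P(author M) ≈ 0.2018
After 'present': normaliser = 0.25·0.2619 + 0.6·0.5363 + 0.15·0.2018; P(author J) ≈ 0.1568, P(author P) ≈ 0.7707, P(author M) ≈ 0.0725
After 'present': normaliser = 0.25·0.1568 + 0.6·0.7707 + 0.15·0.0725; P(author J) ≈ 0.0765, P(author P) ≈ 0.9023, P(author M) ≈ 0.0212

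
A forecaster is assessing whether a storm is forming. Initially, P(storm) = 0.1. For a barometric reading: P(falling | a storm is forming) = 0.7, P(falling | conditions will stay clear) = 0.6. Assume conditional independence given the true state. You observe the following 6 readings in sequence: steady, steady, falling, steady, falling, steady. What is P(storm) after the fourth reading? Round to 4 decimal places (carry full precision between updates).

0.0519

Each posterior becomes the prior for the next update.
After 'steady': P(storm) = 0.3·0.1000 / (0.3·0.1000 + 0.4·0.9000) ≈ 0.0769
After 'steady': P(storm) = 0.3·0.0769 / (0.3·0.0769 + 0.4·0.9231) ≈ 0.0588
After 'falling': P(storm) = 0.7·0.0588 / (0.7·0.0588 + 0.6·0.9412) ≈ 0.0680
After 'steady': P(storm) = 0.3·0.0680 / (0.3·0.0680 + 0.4·0.9320) ≈ 0.0519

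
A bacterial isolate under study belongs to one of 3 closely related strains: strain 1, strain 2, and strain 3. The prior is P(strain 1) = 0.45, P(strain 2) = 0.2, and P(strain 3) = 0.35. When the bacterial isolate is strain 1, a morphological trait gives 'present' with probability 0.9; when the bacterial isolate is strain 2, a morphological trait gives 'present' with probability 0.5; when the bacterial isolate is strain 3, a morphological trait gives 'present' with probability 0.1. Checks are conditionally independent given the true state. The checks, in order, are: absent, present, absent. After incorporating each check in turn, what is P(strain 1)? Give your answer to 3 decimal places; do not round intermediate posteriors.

0.071

After 'absent': normaliser = 0.1·0.4500 + 0.5·0.2000 + 0.9·0.3500; P(strain 1) ≈ 0.0978, P(strain 2) ≈ 0.2174, P(strain 3) ≈ 0.6848
After 'present': normaliser = 0.9·0.0978 + 0.5·0.2174 + 0.1·0.6848; P(strain 1) ≈ 0.3320, P(strain 2) ≈ 0.4098, P(strain 3) ≈ 0.2582
After 'absent': normaliser = 0.1·0.3320 + 0.5·0.4098 + 0.9·0.2582; P(strain 1) ≈ 0.0706, P(strain 2) ≈ 0.4355, P(strain 3) ≈ 0.4939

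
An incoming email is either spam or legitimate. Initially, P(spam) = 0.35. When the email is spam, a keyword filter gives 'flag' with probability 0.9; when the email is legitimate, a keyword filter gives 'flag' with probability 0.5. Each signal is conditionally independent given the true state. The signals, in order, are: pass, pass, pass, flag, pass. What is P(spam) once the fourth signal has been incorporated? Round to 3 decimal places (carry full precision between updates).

0.008

After 'pass': P(spam) = 0.1·0.3500 / (0.1·0.3500 + 0.5·0.6500) ≈ 0.0972
After 'pass': P(spam) = 0.1·0.0972 / (0.1·0.0972 + 0.5·0.9028) ≈ 0.0211
After 'pass': P(spam) = 0.1·0.0211 / (0.1·0.0211 + 0.5·0.9789) ≈ 0.0043
After 'flag': P(spam) = 0.9·0.0043 / (0.9·0.0043 + 0.5·0.9957) ≈ 0.0077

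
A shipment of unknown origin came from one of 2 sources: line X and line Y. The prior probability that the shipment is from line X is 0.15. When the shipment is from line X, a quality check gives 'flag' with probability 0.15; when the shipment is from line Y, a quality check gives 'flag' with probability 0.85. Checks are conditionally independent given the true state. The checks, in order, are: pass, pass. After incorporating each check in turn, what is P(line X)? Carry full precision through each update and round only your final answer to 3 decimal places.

After 'pass': P(line X) = 0.85·0.1500 / (0.85·0.1500 + 0.15·0.8500) ≈ 0.5000
After 'pass': P(line X) = 0.85·0.5000 / (0.85·0.5000 + 0.15·0.5000) ≈ 0.8500

0.850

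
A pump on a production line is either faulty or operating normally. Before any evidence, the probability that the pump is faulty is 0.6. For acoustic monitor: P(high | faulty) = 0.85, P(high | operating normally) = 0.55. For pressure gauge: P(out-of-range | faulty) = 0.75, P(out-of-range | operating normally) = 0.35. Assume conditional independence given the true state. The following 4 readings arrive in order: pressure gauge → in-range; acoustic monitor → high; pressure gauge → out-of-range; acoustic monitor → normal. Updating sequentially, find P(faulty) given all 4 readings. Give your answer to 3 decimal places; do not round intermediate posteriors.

After pressure gauge='in-range': P(faulty) = 0.25·0.6000 / (0.25·0.6000 + 0.65·0.4000) ≈ 0.3659
After acoustic monitor='high': P(faulty) = 0.85·0.3659 / (0.85·0.3659 + 0.55·0.6341) ≈ 0.4713
After pressure gauge='out-of-range': P(faulty) = 0.75·0.4713 / (0.75·0.4713 + 0.35·0.5287) ≈ 0.6564
After acoustic monitor='normal': P(faulty) = 0.15·0.6564 / (0.15·0.6564 + 0.45·0.3436) ≈ 0.3891

0.389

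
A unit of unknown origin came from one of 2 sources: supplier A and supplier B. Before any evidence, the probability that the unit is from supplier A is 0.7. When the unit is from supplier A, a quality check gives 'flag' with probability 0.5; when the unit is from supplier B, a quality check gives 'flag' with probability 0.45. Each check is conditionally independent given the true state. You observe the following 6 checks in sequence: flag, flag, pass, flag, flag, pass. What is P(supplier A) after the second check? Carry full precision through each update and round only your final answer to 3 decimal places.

0.742

After 'flag': P(supplier A) = 0.5·0.7000 / (0.5·0.7000 + 0.45·0.3000) ≈ 0.7216
After 'flag': P(supplier A) = 0.5·0.7216 / (0.5·0.7216 + 0.45·0.2784) ≈ 0.7423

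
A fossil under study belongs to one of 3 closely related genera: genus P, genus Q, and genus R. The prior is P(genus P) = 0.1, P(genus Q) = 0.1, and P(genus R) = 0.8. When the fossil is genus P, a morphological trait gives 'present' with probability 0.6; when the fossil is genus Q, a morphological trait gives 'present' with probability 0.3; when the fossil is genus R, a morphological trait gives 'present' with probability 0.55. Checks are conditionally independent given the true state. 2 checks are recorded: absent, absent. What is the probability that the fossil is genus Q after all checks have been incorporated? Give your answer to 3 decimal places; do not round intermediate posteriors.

After 'absent': normaliser = 0.4·0.1000 + 0.7·0.1000 + 0.45·0.8000; P(genus P) ≈ 0.0851, P(genus Q) ≈ 0.1489, P(genus R) ≈ 0.7660
After 'absent': normaliser = 0.4·0.0851 + 0.7·0.1489 + 0.45·0.7660; P(genus P) ≈ 0.0705, P(genus Q) ≈ 0.2159, P(genus R) ≈ 0.7137

0.216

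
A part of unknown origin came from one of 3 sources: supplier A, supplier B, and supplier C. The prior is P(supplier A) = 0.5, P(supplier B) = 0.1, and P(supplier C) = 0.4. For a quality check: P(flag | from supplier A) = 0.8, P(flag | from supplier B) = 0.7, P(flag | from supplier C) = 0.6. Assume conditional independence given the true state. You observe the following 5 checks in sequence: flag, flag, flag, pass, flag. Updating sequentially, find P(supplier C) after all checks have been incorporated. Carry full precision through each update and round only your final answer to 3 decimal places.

0.301

After 'flag': normaliser = 0.8·0.5000 + 0.7·0.1000 + 0.6·0.4000; P(supplier A) ≈ 0.5634, P(supplier B) ≈ 0.0986, P(supplier C) ≈ 0.3380
After 'flag': normaliser = 0.8·0.5634 + 0.7·0.0986 + 0.6·0.3380; P(supplier A) ≈ 0.6238, P(supplier B) ≈ 0.0955, P(supplier C) ≈ 0.2807
After 'flag': normaliser = 0.8·0.6238 + 0.7·0.0955 + 0.6·0.2807; P(supplier A) ≈ 0.6796, P(supplier B) ≈ 0.0911, P(supplier C) ≈ 0.2294
After 'pass': normaliser = 0.2·0.6796 + 0.3·0.0911 + 0.4·0.2294; P(supplier A) ≈ 0.5331, P(supplier B) ≈ 0.1071, P(supplier C) ≈ 0.3598
After 'flag': normaliser = 0.8·0.5331 + 0.7·0.1071 + 0.6·0.3598; P(supplier A) ≈ 0.5945, P(supplier B) ≈ 0.1045, P(supplier C) ≈ 0.3010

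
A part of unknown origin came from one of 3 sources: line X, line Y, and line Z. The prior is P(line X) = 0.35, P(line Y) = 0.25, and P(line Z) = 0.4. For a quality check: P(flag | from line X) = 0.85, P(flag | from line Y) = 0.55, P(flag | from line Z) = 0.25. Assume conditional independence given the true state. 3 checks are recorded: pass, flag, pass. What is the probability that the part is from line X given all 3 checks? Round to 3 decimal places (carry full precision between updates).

0.074

Each posterior becomes the prior for the next update.
After 'pass': normaliser = 0.15·0.3500 + 0.45·0.2500 + 0.75·0.4000; P(line X) ≈ 0.1129, P(line Y) ≈ 0.2419, P(line Z) ≈ 0.6452
After 'flag': normaliser = 0.85·0.1129 + 0.55·0.2419 + 0.25·0.6452; P(line X) ≈ 0.2459, P(line Y) ≈ 0.3409, P(line Z) ≈ 0.4132
After 'pass': normaliser = 0.15·0.2459 + 0.45·0.3409 + 0.75·0.4132; P(line X) ≈ 0.0737, P(line Y) ≈ 0.3067, P(line Z) ≈ 0.6196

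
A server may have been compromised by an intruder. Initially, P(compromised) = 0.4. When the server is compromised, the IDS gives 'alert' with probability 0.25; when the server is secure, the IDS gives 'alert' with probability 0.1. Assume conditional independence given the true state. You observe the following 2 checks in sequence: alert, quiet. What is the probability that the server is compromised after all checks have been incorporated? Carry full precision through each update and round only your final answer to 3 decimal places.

0.581

After 'alert': P(compromised) = 0.25·0.4000 / (0.25·0.4000 + 0.1·0.6000) ≈ 0.6250
After 'quiet': P(compromised) = 0.75·0.6250 / (0.75·0.6250 + 0.9·0.3750) ≈ 0.5814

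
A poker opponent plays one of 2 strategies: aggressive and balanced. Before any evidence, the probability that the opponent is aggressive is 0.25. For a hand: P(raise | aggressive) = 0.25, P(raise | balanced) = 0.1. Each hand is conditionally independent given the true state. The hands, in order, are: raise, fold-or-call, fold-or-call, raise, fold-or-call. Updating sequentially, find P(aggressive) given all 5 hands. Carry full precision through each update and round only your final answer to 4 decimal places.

0.5466

Apply Bayes' rule sequentially, carrying P(aggressive) forward.
After 'raise': P(aggressive) = 0.25·0.2500 / (0.25·0.2500 + 0.1·0.7500) ≈ 0.4545
After 'fold-or-call': P(aggressive) = 0.75·0.4545 / (0.75·0.4545 + 0.9·0.5455) ≈ 0.4098
After 'fold-or-call': P(aggressive) = 0.75·0.4098 / (0.75·0.4098 + 0.9·0.5902) ≈ 0.3666
After 'raise': P(aggressive) = 0.25·0.3666 / (0.25·0.3666 + 0.1·0.6334) ≈ 0.5913
After 'fold-or-call': P(aggressive) = 0.75·0.5913 / (0.75·0.5913 + 0.9·0.4087) ≈ 0.5466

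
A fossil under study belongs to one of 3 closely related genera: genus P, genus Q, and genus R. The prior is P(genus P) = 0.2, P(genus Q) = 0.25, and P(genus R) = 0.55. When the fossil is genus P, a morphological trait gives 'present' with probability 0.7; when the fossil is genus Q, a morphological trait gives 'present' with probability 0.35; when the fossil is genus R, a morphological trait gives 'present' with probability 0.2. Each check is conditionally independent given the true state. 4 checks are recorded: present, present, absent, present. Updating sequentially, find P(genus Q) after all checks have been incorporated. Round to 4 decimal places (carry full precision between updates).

0.2243

After 'present': normaliser = 0.7·0.2000 + 0.35·0.2500 + 0.2·0.5500; P(genus P) ≈ 0.4148, P(genus Q) ≈ 0.2593, P(genus R) ≈ 0.3259
After 'present': normaliser = 0.7·0.4148 + 0.35·0.2593 + 0.2·0.3259; P(genus P) ≈ 0.6506, P(genus Q) ≈ 0.2033, P(genus R) ≈ 0.1461
After 'absent': normaliser = 0.3·0.6506 + 0.65·0.2033 + 0.8·0.1461; P(genus P) ≈ 0.4394, P(genus Q) ≈ 0.2975, P(genus R) ≈ 0.2631
After 'present': normaliser = 0.7·0.4394 + 0.35·0.2975 + 0.2·0.2631; P(genus P) ≈ 0.6624, P(genus Q) ≈ 0.2243, P(genus R) ≈ 0.1133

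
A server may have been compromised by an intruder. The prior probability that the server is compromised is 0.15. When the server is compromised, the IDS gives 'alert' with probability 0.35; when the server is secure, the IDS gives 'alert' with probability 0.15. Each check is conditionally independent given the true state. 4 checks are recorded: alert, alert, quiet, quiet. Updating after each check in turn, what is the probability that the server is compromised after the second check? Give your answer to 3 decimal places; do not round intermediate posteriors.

After 'alert': P(compromised) = 0.35·0.1500 / (0.35·0.1500 + 0.15·0.8500) ≈ 0.2917
After 'alert': P(compromised) = 0.35·0.2917 / (0.35·0.2917 + 0.15·0.7083) ≈ 0.4900

0.490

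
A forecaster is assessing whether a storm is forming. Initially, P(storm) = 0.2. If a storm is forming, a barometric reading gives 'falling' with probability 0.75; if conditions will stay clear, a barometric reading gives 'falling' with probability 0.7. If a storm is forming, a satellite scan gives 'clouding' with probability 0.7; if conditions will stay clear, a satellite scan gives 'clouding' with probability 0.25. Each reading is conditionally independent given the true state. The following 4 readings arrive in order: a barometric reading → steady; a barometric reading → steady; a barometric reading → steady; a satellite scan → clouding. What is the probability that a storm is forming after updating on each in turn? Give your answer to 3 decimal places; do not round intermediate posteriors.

After a barometric reading='steady': P(storm) = 0.25·0.2000 / (0.25·0.2000 + 0.3·0.8000) ≈ 0.1724
After a barometric reading='steady': P(storm) = 0.25·0.1724 / (0.25·0.1724 + 0.3·0.8276) ≈ 0.1479
After a barometric reading='steady': P(storm) = 0.25·0.1479 / (0.25·0.1479 + 0.3·0.8521) ≈ 0.1264
After a satellite scan='clouding': P(storm) = 0.7·0.1264 / (0.7·0.1264 + 0.25·0.8736) ≈ 0.2883

0.288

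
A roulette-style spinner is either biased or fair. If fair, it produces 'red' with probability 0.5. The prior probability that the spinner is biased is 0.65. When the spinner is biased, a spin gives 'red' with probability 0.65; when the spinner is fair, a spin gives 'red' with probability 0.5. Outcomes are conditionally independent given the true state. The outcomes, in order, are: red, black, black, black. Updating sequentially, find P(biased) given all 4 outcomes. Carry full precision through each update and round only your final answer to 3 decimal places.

0.453

Apply Bayes' rule sequentially, carrying P(biased) forward.
After 'red': P(biased) = 0.65·0.6500 / (0.65·0.6500 + 0.5·0.3500) ≈ 0.7071
After 'black': P(biased) = 0.35·0.7071 / (0.35·0.7071 + 0.5·0.2929) ≈ 0.6283
After 'black': P(biased) = 0.35·0.6283 / (0.35·0.6283 + 0.5·0.3717) ≈ 0.5419
After 'black': P(biased) = 0.35·0.5419 / (0.35·0.5419 + 0.5·0.4581) ≈ 0.4530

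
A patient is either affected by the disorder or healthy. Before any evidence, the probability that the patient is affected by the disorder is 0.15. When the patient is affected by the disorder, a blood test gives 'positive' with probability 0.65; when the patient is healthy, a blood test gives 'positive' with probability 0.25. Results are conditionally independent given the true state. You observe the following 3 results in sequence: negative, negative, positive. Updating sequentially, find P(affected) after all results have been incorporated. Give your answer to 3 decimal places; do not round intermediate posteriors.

After 'negative': P(affected) = 0.35·0.1500 / (0.35·0.1500 + 0.75·0.8500) ≈ 0.0761
After 'negative': P(affected) = 0.35·0.0761 / (0.35·0.0761 + 0.75·0.9239) ≈ 0.0370
After 'positive': P(affected) = 0.65·0.0370 / (0.65·0.0370 + 0.25·0.9630) ≈ 0.0908

0.091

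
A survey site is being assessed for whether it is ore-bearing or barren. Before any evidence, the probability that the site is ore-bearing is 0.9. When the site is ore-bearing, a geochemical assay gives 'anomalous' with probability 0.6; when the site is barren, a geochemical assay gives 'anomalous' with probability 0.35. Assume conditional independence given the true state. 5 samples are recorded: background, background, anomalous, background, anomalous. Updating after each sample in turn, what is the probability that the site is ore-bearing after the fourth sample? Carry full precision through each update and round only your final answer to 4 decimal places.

0.7824

After 'background': P(ore) = 0.4·0.9000 / (0.4·0.9000 + 0.65·0.1000) ≈ 0.8471
After 'background': P(ore) = 0.4·0.8471 / (0.4·0.8471 + 0.65·0.1529) ≈ 0.7732
After 'anomalous': P(ore) = 0.6·0.7732 / (0.6·0.7732 + 0.35·0.2268) ≈ 0.8539
After 'background': P(ore) = 0.4·0.8539 / (0.4·0.8539 + 0.65·0.1461) ≈ 0.7824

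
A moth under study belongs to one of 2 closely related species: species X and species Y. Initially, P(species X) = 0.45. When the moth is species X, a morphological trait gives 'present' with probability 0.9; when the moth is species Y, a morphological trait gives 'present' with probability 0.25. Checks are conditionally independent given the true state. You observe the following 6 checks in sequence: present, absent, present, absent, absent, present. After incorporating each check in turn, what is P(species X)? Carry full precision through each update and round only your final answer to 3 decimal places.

0.083

Each posterior becomes the prior for the next update.
After 'present': P(species X) = 0.9·0.4500 / (0.9·0.4500 + 0.25·0.5500) ≈ 0.7465
After 'absent': P(species X) = 0.1·0.7465 / (0.1·0.7465 + 0.75·0.2535) ≈ 0.2820
After 'present': P(species X) = 0.9·0.2820 / (0.9·0.2820 + 0.25·0.7180) ≈ 0.5857
After 'absent': P(species X) = 0.1·0.5857 / (0.1·0.5857 + 0.75·0.4143) ≈ 0.1586
After 'absent': P(species X) = 0.1·0.1586 / (0.1·0.1586 + 0.75·0.8414) ≈ 0.0245
After 'present': P(species X) = 0.9·0.0245 / (0.9·0.0245 + 0.25·0.9755) ≈ 0.0830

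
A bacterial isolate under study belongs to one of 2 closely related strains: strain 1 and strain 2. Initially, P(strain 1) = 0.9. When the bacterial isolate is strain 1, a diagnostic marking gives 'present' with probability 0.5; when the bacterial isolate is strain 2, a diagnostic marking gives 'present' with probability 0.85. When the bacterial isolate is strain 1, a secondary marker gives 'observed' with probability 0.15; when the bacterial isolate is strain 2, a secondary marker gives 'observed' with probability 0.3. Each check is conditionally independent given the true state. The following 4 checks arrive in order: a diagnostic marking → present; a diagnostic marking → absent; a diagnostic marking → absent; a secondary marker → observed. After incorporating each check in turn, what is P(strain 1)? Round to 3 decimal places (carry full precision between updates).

After a diagnostic marking='present': P(strain 1) = 0.5·0.9000 / (0.5·0.9000 + 0.85·0.1000) ≈ 0.8411
After a diagnostic marking='absent': P(strain 1) = 0.5·0.8411 / (0.5·0.8411 + 0.15·0.1589) ≈ 0.9464
After a diagnostic marking='absent': P(strain 1) = 0.5·0.9464 / (0.5·0.9464 + 0.15·0.0536) ≈ 0.9833
After a secondary marker='observed': P(strain 1) = 0.15·0.9833 / (0.15·0.9833 + 0.3·0.0167) ≈ 0.9671

0.967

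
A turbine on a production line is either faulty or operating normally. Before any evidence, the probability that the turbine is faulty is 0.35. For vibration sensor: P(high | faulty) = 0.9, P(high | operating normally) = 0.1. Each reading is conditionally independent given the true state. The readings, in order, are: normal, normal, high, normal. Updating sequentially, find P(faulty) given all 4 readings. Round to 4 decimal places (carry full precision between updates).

0.0066

After 'normal': P(faulty) = 0.1·0.3500 / (0.1·0.3500 + 0.9·0.6500) ≈ 0.0565
After 'normal': P(faulty) = 0.1·0.0565 / (0.1·0.0565 + 0.9·0.9435) ≈ 0.0066
After 'high': P(faulty) = 0.9·0.0066 / (0.9·0.0066 + 0.1·0.9934) ≈ 0.0565
After 'normal': P(faulty) = 0.1·0.0565 / (0.1·0.0565 + 0.9·0.9435) ≈ 0.0066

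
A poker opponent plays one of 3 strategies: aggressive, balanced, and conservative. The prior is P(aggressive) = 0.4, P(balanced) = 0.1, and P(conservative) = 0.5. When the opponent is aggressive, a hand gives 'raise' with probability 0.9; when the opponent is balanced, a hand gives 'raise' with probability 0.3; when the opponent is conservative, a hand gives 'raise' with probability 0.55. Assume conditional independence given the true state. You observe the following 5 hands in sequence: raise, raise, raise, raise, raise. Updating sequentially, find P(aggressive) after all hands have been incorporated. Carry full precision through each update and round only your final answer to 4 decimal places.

0.9029

Each posterior becomes the prior for the next update.
After 'raise': normaliser = 0.9·0.4000 + 0.3·0.1000 + 0.55·0.5000; P(aggressive) ≈ 0.5414, P(balanced) ≈ 0.0451, P(conservative) ≈ 0.4135
After 'raise': normaliser = 0.9·0.5414 + 0.3·0.0451 + 0.55·0.4135; P(aggressive) ≈ 0.6691, P(balanced) ≈ 0.0186, P(conservative) ≈ 0.3123
After 'raise': normaliser = 0.9·0.6691 + 0.3·0.0186 + 0.55·0.3123; P(aggressive) ≈ 0.7725, P(balanced) ≈ 0.0072, P(conservative) ≈ 0.2204
After 'raise': normaliser = 0.9·0.7725 + 0.3·0.0072 + 0.55·0.2204; P(aggressive) ≈ 0.8493, P(balanced) ≈ 0.0026, P(conservative) ≈ 0.1481
After 'raise': normaliser = 0.9·0.8493 + 0.3·0.0026 + 0.55·0.1481; P(aggressive) ≈ 0.9029, P(balanced) ≈ 0.0009, P(conservative) ≈ 0.0962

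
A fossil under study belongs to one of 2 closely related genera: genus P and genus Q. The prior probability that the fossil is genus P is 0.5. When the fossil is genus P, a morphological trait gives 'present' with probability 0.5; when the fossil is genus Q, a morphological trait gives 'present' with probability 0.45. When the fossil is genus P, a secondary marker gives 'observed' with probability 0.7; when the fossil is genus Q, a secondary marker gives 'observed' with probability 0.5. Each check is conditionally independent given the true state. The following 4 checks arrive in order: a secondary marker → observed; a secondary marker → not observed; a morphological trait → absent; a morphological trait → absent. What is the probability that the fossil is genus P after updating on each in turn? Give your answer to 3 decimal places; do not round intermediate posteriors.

0.410

After a secondary marker='observed': P(genus P) = 0.7·0.5000 / (0.7·0.5000 + 0.5·0.5000) ≈ 0.5833
After a secondary marker='not observed': P(genus P) = 0.3·0.5833 / (0.3·0.5833 + 0.5·0.4167) ≈ 0.4565
After a morphological trait='absent': P(genus P) = 0.5·0.4565 / (0.5·0.4565 + 0.55·0.5435) ≈ 0.4330
After a morphological trait='absent': P(genus P) = 0.5·0.4330 / (0.5·0.4330 + 0.55·0.5670) ≈ 0.4098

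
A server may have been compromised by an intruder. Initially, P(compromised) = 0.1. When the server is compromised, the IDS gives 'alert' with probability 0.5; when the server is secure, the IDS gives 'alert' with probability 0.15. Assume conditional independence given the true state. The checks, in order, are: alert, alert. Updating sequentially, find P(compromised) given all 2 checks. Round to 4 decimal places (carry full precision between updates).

After 'alert': P(compromised) = 0.5·0.1000 / (0.5·0.1000 + 0.15·0.9000) ≈ 0.2703
After 'alert': P(compromised) = 0.5·0.2703 / (0.5·0.2703 + 0.15·0.7297) ≈ 0.5525

0.5525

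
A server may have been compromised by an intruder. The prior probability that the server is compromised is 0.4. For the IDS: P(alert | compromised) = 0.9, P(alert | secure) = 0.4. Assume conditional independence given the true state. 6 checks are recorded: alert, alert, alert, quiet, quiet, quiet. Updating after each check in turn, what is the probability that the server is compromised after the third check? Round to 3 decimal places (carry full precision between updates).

0.884

After 'alert': P(compromised) = 0.9·0.4000 / (0.9·0.4000 + 0.4·0.6000) ≈ 0.6000
After 'alert': P(compromised) = 0.9·0.6000 / (0.9·0.6000 + 0.4·0.4000) ≈ 0.7714
After 'alert': P(compromised) = 0.9·0.7714 / (0.9·0.7714 + 0.4·0.2286) ≈ 0.8836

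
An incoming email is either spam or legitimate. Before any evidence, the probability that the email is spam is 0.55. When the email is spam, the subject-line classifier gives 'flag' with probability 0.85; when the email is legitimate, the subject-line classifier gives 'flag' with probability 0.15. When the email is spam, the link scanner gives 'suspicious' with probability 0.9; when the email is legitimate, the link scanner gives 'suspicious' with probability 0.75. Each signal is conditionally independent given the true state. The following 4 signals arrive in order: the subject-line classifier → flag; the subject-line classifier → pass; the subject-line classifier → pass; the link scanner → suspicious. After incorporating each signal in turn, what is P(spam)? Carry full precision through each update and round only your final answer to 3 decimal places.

After the subject-line classifier='flag': P(spam) = 0.85·0.5500 / (0.85·0.5500 + 0.15·0.4500) ≈ 0.8738
After the subject-line classifier='pass': P(spam) = 0.15·0.8738 / (0.15·0.8738 + 0.85·0.1262) ≈ 0.5500
After the subject-line classifier='pass': P(spam) = 0.15·0.5500 / (0.15·0.5500 + 0.85·0.4500) ≈ 0.1774
After the link scanner='suspicious': P(spam) = 0.9·0.1774 / (0.9·0.1774 + 0.75·0.8226) ≈ 0.2056

0.206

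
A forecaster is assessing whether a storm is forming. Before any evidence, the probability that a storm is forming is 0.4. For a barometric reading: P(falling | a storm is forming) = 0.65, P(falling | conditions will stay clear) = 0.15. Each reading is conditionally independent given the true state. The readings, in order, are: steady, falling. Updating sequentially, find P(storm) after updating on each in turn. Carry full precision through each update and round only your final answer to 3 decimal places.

0.543

After 'steady': P(storm) = 0.35·0.4000 / (0.35·0.4000 + 0.85·0.6000) ≈ 0.2154
After 'falling': P(storm) = 0.65·0.2154 / (0.65·0.2154 + 0.15·0.7846) ≈ 0.5433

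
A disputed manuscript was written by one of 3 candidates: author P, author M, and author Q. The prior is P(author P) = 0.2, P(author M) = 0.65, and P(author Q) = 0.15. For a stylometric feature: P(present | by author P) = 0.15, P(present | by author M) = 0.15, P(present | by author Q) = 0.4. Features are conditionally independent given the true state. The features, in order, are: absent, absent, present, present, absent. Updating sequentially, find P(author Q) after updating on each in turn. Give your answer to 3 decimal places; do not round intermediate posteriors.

After 'absent': normaliser = 0.85·0.2000 + 0.85·0.6500 + 0.6·0.1500; P(author P) ≈ 0.2092, P(author M) ≈ 0.6800, P(author Q) ≈ 0.1108
After 'absent': normaliser = 0.85·0.2092 + 0.85·0.6800 + 0.6·0.1108; P(author P) ≈ 0.2163, P(author M) ≈ 0.7029, P(author Q) ≈ 0.0808
After 'present': normaliser = 0.15·0.2163 + 0.15·0.7029 + 0.4·0.0808; P(author P) ≈ 0.1906, P(author M) ≈ 0.6195, P(author Q) ≈ 0.1899
After 'present': normaliser = 0.15·0.1906 + 0.15·0.6195 + 0.4·0.1899; P(author P) ≈ 0.1448, P(author M) ≈ 0.4705, P(author Q) ≈ 0.3847
After 'absent': normaliser = 0.85·0.1448 + 0.85·0.4705 + 0.6·0.3847; P(author P) ≈ 0.1632, P(author M) ≈ 0.5305, P(author Q) ≈ 0.3062

0.306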